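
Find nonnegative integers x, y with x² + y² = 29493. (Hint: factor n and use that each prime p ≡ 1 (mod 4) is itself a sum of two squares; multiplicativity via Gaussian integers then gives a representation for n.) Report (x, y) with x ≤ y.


Step 1: Factor n = 29493 = 3^2 · 29 · 113.
Step 2: Check the mod-4 condition on each prime factor: 3 ≡ 3 (mod 4), exponent 2 (must be even); 29 ≡ 1 (mod 4), exponent 1; 113 ≡ 1 (mod 4), exponent 1.
All primes ≡ 3 (mod 4) appear to even exponent (or don't appear), so by the two-squares theorem n IS expressible as a sum of two squares.
Step 3: Build a representation. Group n = k² · m with k = 3 and m = 29 · 113 = 3277 (a product of primes ≡ 1 (mod 4)); a representation of m scales to one of n via (k·x)² + (k·y)² = k²(x² + y²). Each prime p ≡ 1 (mod 4) is itself a sum of two squares; find a² by testing p − a² for a perfect square:
  29: 29 − 1² = 28, 29 − 2² = 25 = 5² ⇒ 29 = 2² + 5².
  113: 113 − 1² = 112, 113 − 2² = 109, 113 − 3² = 104, 113 − 4² = 97, 113 − 5² = 88, 113 − 6² = 77, 113 − 7² = 64 = 8² ⇒ 113 = 7² + 8².
  Combine using the Brahmagupta–Fibonacci identity (a² + b²)(c² + d²) = (ac − bd)² + (ad + bc)² = (ac + bd)² + (ad − bc)²:
  29 · 113 = 3277: from (2² + 5²)(7² + 8²), take (2·7 − 5·8, 2·8 + 5·7) = (14 − 40, 16 + 35) = (-26, 51); dropping signs (only squares matter) gives (26, 51); check 26² + 51² = 676 + 2601 = 3277 ✓.
  Scale by k = 3: (3·26, 3·51) = (78, 153).
Step 4: Order so x ≤ y and verify: 78² + 153² = 6084 + 23409 = 29493 = n. ✓

n = 29493 = 78² + 153² (one valid representation with x ≤ y).


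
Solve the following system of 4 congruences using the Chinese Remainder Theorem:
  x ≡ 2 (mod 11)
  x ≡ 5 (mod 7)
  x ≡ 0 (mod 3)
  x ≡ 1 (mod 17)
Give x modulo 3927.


Product of moduli M = 11 · 7 · 3 · 17 = 3927.
Merge one congruence at a time:
  Start: x ≡ 2 (mod 11).
  Combine with x ≡ 5 (mod 7); new modulus lcm = 77.
    Write x = 2 + 11·t and substitute into x ≡ 5 (mod 7): 11·t ≡ 5 − 2 = 3 (mod 7).
    Reduce coefficients mod 7: 4·t ≡ 3 (mod 7).
    The inverse of 4 mod 7 is 2 (since 4·2 = 8 = 1·7 + 1), so t ≡ 2·3 = 6 ≡ 6 (mod 7).
    Then x = 2 + 11·6 = 68, valid modulo lcm(11, 7) = 77: x ≡ 68 (mod 77).
  Combine with x ≡ 0 (mod 3); new modulus lcm = 231.
    Write x = 68 + 77·t and substitute into x ≡ 0 (mod 3): 77·t ≡ 0 − 68 = -68 (mod 3).
    Reduce coefficients mod 3: 2·t ≡ 1 (mod 3).
    The inverse of 2 mod 3 is 2 (since 2·2 = 4 = 1·3 + 1), so t ≡ 2·1 = 2 ≡ 2 (mod 3).
    Then x = 68 + 77·2 = 222, valid modulo lcm(77, 3) = 231: x ≡ 222 (mod 231).
  Combine with x ≡ 1 (mod 17); new modulus lcm = 3927.
    Write x = 222 + 231·t and substitute into x ≡ 1 (mod 17): 231·t ≡ 1 − 222 = -221 (mod 17).
    Reduce coefficients mod 17: 10·t ≡ 0 (mod 17).
    The inverse of 10 mod 17 is 12 (since 10·12 = 120 = 7·17 + 1), so t ≡ 12·0 = 0 ≡ 0 (mod 17).
    Then x = 222 + 231·0 = 222, valid modulo lcm(231, 17) = 3927: x ≡ 222 (mod 3927).
Verify against each original: 222 mod 11 = 2, 222 mod 7 = 5, 222 mod 3 = 0, 222 mod 17 = 1.

x ≡ 222 (mod 3927).


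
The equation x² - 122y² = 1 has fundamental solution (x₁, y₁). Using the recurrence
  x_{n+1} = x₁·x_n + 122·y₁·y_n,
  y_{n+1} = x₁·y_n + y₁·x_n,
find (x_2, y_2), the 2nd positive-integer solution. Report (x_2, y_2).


Step 1: Find the fundamental solution (x₁, y₁) of x² - 122y² = 1.
  Expand √122 as a continued fraction. a₀ = ⌊√122⌋ = 11; iterate m_{k+1} = d_k·a_k − m_k, d_{k+1} = (122 − m_{k+1}²)/d_k, a_{k+1} = ⌊(a₀ + m_{k+1})/d_{k+1}⌋ (starting m₀ = 0, d₀ = 1), with convergents p_k = a_k·p_{k-1} + p_{k-2}, q_k = a_k·q_{k-1} + q_{k-2} (p₋₁ = 1, q₋₁ = 0):
  k = 0: a₀ = 11; p₀/q₀ = 11/1; p₀² − 122·q₀² = 121 − 122 = -1.
  k = 1: m = 11, d = 1, a = ⌊(11 + 11)/1⌋ = 22; p/q = (22·11 + 1)/(22·1 + 0) = 243/22; p² − 122·q² = 59049 − 59048 = 1.
  The first convergent with p² − 122·q² = 1 gives the fundamental solution (x₁, y₁) = (243, 22).
Step 2: Apply the recurrence (x_{n+1}, y_{n+1}) = (x₁x_n + 122y₁y_n, x₁y_n + y₁x_n) repeatedly.
  From (x_1, y_1) = (243, 22): x_2 = 243·243 + 122·22·22 = 118097; y_2 = 243·22 + 22·243 = 10692.
Step 3: Verify x_2² - 122·y_2² = 13946901409 - 13946901408 = 1 (should be 1). ✓

(x_1, y_1) = (243, 22); (x_2, y_2) = (118097, 10692).


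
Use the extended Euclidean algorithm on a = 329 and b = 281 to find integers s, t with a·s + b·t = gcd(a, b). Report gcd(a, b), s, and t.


Euclidean algorithm on (329, 281) — divide until remainder is 0:
  329 = 1 · 281 + 48
  281 = 5 · 48 + 41
  48 = 1 · 41 + 7
  41 = 5 · 7 + 6
  7 = 1 · 6 + 1
  6 = 6 · 1 + 0
gcd(329, 281) = 1.
Track Bezout coefficients alongside the remainders: start with r₀ = 329 = a·1 + b·0 (s = 1, t = 0) and r₁ = 281 = a·0 + b·1 (s = 0, t = 1); each new remainder r_{k+1} = r_{k-1} − q_k·r_k inherits s_{k+1} = s_{k-1} − q_k·s_k, t_{k+1} = t_{k-1} − q_k·t_k, so r_k = a·s_k + b·t_k at every step:
  q = 1: r = 48, s = 1 − 1·0 = 1, t = 0 − 1·1 = -1  (check: 329·1 + 281·(-1) = 48)
  q = 5: r = 41, s = 0 − 5·1 = -5, t = 1 − 5·(-1) = 6  (check: 329·(-5) + 281·6 = 41)
  q = 1: r = 7, s = 1 − 1·(-5) = 6, t = -1 − 1·6 = -7  (check: 329·6 + 281·(-7) = 7)
  q = 5: r = 6, s = -5 − 5·6 = -35, t = 6 − 5·(-7) = 41  (check: 329·(-35) + 281·41 = 6)
  q = 1: r = 1, s = 6 − 1·(-35) = 41, t = -7 − 1·41 = -48  (check: 329·41 + 281·(-48) = 1)
The row with r = 1 (the gcd) gives the Bezout coefficients s = 41, t = -48.
Result: 329 · (41) + 281 · (-48) = 1.

gcd(329, 281) = 1; s = 41, t = -48 (check: 329·41 + 281·(-48) = 1).


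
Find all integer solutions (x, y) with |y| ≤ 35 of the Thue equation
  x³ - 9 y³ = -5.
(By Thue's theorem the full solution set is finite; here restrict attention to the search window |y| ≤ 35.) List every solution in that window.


The equation is x³ - 9y³ = -5. For fixed y, x³ = 9·y³ − 5, so a solution requires the RHS to be a perfect cube.
Strategy: iterate y from -35 to 35, compute RHS = 9·y³ − 5, and check whether it is a (positive or negative) perfect cube.
Check small values of y:
  y = 0: RHS = -5 is not a perfect cube.
  y = 1: RHS = 4 is not a perfect cube.
  y = -1: RHS = -14 is not a perfect cube.
  y = 2: RHS = 67 is not a perfect cube.
  y = -2: RHS = -77 is not a perfect cube.
  y = 3: RHS = 238 is not a perfect cube.
  y = -3: RHS = -248 is not a perfect cube.
Continuing the search up to |y| = 35 finds no solutions either.
No (x, y) in the scanned range satisfies the equation.

No integer solutions with |y| ≤ 35.


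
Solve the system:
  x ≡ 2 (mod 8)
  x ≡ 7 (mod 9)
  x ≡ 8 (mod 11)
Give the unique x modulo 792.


Moduli 8, 9, 11 are pairwise coprime; by CRT there is a unique solution modulo M = 8 · 9 · 11 = 792.
Solve pairwise, accumulating the modulus:
  Start with x ≡ 2 (mod 8).
  Combine with x ≡ 7 (mod 9): since gcd(8, 9) = 1, we get a unique residue mod 72.
    Write x = 2 + 8·t and substitute into x ≡ 7 (mod 9): 8·t ≡ 7 − 2 = 5 (mod 9).
    The inverse of 8 mod 9 is 8 (since 8·8 = 64 = 7·9 + 1), so t ≡ 8·5 = 40 ≡ 4 (mod 9).
    Then x = 2 + 8·4 = 34, valid modulo lcm(8, 9) = 72: x ≡ 34 (mod 72).
  Combine with x ≡ 8 (mod 11): since gcd(72, 11) = 1, we get a unique residue mod 792.
    Write x = 34 + 72·t and substitute into x ≡ 8 (mod 11): 72·t ≡ 8 − 34 = -26 (mod 11).
    Reduce coefficients mod 11: 6·t ≡ 7 (mod 11).
    The inverse of 6 mod 11 is 2 (since 6·2 = 12 = 1·11 + 1), so t ≡ 2·7 = 14 ≡ 3 (mod 11).
    Then x = 34 + 72·3 = 250, valid modulo lcm(72, 11) = 792: x ≡ 250 (mod 792).
Verify: 250 mod 8 = 2 ✓, 250 mod 9 = 7 ✓, 250 mod 11 = 8 ✓.

x ≡ 250 (mod 792).


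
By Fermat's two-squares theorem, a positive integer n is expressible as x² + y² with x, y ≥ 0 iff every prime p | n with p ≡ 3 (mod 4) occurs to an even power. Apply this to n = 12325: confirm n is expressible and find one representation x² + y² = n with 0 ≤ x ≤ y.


Step 1: Factor n = 12325 = 5^2 · 17 · 29.
Step 2: Check the mod-4 condition on each prime factor: 5 ≡ 1 (mod 4), exponent 2; 17 ≡ 1 (mod 4), exponent 1; 29 ≡ 1 (mod 4), exponent 1.
All primes ≡ 3 (mod 4) appear to even exponent (or don't appear), so by the two-squares theorem n IS expressible as a sum of two squares.
Step 3: Build a representation. Group n = k² · m with k = 5 and m = 17 · 29 = 493 (a product of primes ≡ 1 (mod 4)); a representation of m scales to one of n via (k·x)² + (k·y)² = k²(x² + y²). Each prime p ≡ 1 (mod 4) is itself a sum of two squares; find a² by testing p − a² for a perfect square:
  17: 17 − 1² = 16 = 4² ⇒ 17 = 1² + 4².
  29: 29 − 1² = 28, 29 − 2² = 25 = 5² ⇒ 29 = 2² + 5².
  Combine using the Brahmagupta–Fibonacci identity (a² + b²)(c² + d²) = (ac − bd)² + (ad + bc)² = (ac + bd)² + (ad − bc)²:
  17 · 29 = 493: from (1² + 4²)(2² + 5²), take (1·2 − 4·5, 1·5 + 4·2) = (2 − 20, 5 + 8) = (-18, 13); dropping signs (only squares matter) gives (18, 13); check 18² + 13² = 324 + 169 = 493 ✓.
  Scale by k = 5: (5·18, 5·13) = (90, 65).
Step 4: Order so x ≤ y and verify: 65² + 90² = 4225 + 8100 = 12325 = n. ✓

n = 12325 = 65² + 90² (one valid representation with x ≤ y).


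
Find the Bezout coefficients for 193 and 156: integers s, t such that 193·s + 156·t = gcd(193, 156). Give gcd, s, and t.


Euclidean algorithm on (193, 156) — divide until remainder is 0:
  193 = 1 · 156 + 37
  156 = 4 · 37 + 8
  37 = 4 · 8 + 5
  8 = 1 · 5 + 3
  5 = 1 · 3 + 2
  3 = 1 · 2 + 1
  2 = 2 · 1 + 0
gcd(193, 156) = 1.
Track Bezout coefficients alongside the remainders: start with r₀ = 193 = a·1 + b·0 (s = 1, t = 0) and r₁ = 156 = a·0 + b·1 (s = 0, t = 1); each new remainder r_{k+1} = r_{k-1} − q_k·r_k inherits s_{k+1} = s_{k-1} − q_k·s_k, t_{k+1} = t_{k-1} − q_k·t_k, so r_k = a·s_k + b·t_k at every step:
  q = 1: r = 37, s = 1 − 1·0 = 1, t = 0 − 1·1 = -1  (check: 193·1 + 156·(-1) = 37)
  q = 4: r = 8, s = 0 − 4·1 = -4, t = 1 − 4·(-1) = 5  (check: 193·(-4) + 156·5 = 8)
  q = 4: r = 5, s = 1 − 4·(-4) = 17, t = -1 − 4·5 = -21  (check: 193·17 + 156·(-21) = 5)
  q = 1: r = 3, s = -4 − 1·17 = -21, t = 5 − 1·(-21) = 26  (check: 193·(-21) + 156·26 = 3)
  q = 1: r = 2, s = 17 − 1·(-21) = 38, t = -21 − 1·26 = -47  (check: 193·38 + 156·(-47) = 2)
  q = 1: r = 1, s = -21 − 1·38 = -59, t = 26 − 1·(-47) = 73  (check: 193·(-59) + 156·73 = 1)
The row with r = 1 (the gcd) gives the Bezout coefficients s = -59, t = 73.
Result: 193 · (-59) + 156 · (73) = 1.

gcd(193, 156) = 1; s = -59, t = 73 (check: 193·(-59) + 156·73 = 1).


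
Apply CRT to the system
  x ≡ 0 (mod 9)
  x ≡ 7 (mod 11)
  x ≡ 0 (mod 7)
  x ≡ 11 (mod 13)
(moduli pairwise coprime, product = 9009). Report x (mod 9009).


Product of moduli M = 9 · 11 · 7 · 13 = 9009.
Merge one congruence at a time:
  Start: x ≡ 0 (mod 9).
  Combine with x ≡ 7 (mod 11); new modulus lcm = 99.
    Write x = 0 + 9·t and substitute into x ≡ 7 (mod 11): 9·t ≡ 7 − 0 = 7 (mod 11).
    The inverse of 9 mod 11 is 5 (since 9·5 = 45 = 4·11 + 1), so t ≡ 5·7 = 35 ≡ 2 (mod 11).
    Then x = 0 + 9·2 = 18, valid modulo lcm(9, 11) = 99: x ≡ 18 (mod 99).
  Combine with x ≡ 0 (mod 7); new modulus lcm = 693.
    Write x = 18 + 99·t and substitute into x ≡ 0 (mod 7): 99·t ≡ 0 − 18 = -18 (mod 7).
    Reduce coefficients mod 7: 1·t ≡ 3 (mod 7).
    So t ≡ 3 (mod 7).
    Then x = 18 + 99·3 = 315, valid modulo lcm(99, 7) = 693: x ≡ 315 (mod 693).
  Combine with x ≡ 11 (mod 13); new modulus lcm = 9009.
    Write x = 315 + 693·t and substitute into x ≡ 11 (mod 13): 693·t ≡ 11 − 315 = -304 (mod 13).
    Reduce coefficients mod 13: 4·t ≡ 8 (mod 13).
    The inverse of 4 mod 13 is 10 (since 4·10 = 40 = 3·13 + 1), so t ≡ 10·8 = 80 ≡ 2 (mod 13).
    Then x = 315 + 693·2 = 1701, valid modulo lcm(693, 13) = 9009: x ≡ 1701 (mod 9009).
Verify against each original: 1701 mod 9 = 0, 1701 mod 11 = 7, 1701 mod 7 = 0, 1701 mod 13 = 11.

x ≡ 1701 (mod 9009).


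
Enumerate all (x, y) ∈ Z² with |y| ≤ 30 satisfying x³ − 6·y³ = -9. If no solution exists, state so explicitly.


The equation is x³ - 6y³ = -9. For fixed y, x³ = 6·y³ − 9, so a solution requires the RHS to be a perfect cube.
Strategy: iterate y from -30 to 30, compute RHS = 6·y³ − 9, and check whether it is a (positive or negative) perfect cube.
Check small values of y:
  y = 0: RHS = -9 is not a perfect cube.
  y = 1: RHS = -3 is not a perfect cube.
  y = -1: RHS = -15 is not a perfect cube.
  y = 2: RHS = 39 is not a perfect cube.
  y = -2: RHS = -57 is not a perfect cube.
  y = 3: RHS = 153 is not a perfect cube.
  y = -3: RHS = -171 is not a perfect cube.
Continuing the search up to |y| = 30 finds no solutions either.
No (x, y) in the scanned range satisfies the equation.

No integer solutions with |y| ≤ 30.


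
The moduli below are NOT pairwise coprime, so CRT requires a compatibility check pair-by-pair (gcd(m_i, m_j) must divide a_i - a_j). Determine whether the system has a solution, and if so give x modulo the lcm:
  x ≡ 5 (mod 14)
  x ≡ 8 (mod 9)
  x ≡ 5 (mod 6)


Moduli 14, 9, 6 are not pairwise coprime, so CRT works modulo lcm(m_i) when all pairwise compatibility conditions hold.
Pairwise compatibility: gcd(m_i, m_j) must divide a_i - a_j for every pair.
Merge one congruence at a time:
  Start: x ≡ 5 (mod 14).
  Combine with x ≡ 8 (mod 9): gcd(14, 9) = 1; 8 - 5 = 3, which IS divisible by 1, so compatible.
    Write x = 5 + 14·t and substitute into x ≡ 8 (mod 9): 14·t ≡ 8 − 5 = 3 (mod 9).
    Reduce coefficients mod 9: 5·t ≡ 3 (mod 9).
    The inverse of 5 mod 9 is 2 (since 5·2 = 10 = 1·9 + 1), so t ≡ 2·3 = 6 ≡ 6 (mod 9).
    Then x = 5 + 14·6 = 89, valid modulo lcm(14, 9) = 126: x ≡ 89 (mod 126).
  Combine with x ≡ 5 (mod 6): gcd(126, 6) = 6; 5 - 89 = -84, which IS divisible by 6, so compatible.
    Write x = 89 + 126·t and substitute into x ≡ 5 (mod 6): 126·t ≡ 5 − 89 = -84 (mod 6).
    Divide the congruence (and modulus) by g = 6: 21·t ≡ -14 (mod 1).
    Modulo 1 every t works; take t = 0.
    Then x = 89 + 126·0 = 89, valid modulo lcm(126, 6) = 126: x ≡ 89 (mod 126).
Verify: 89 mod 14 = 5, 89 mod 9 = 8, 89 mod 6 = 5.

x ≡ 89 (mod 126).


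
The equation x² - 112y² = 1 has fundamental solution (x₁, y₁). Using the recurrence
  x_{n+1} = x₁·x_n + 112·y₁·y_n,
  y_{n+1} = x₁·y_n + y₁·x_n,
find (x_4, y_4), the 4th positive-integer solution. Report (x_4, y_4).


Step 1: Find the fundamental solution (x₁, y₁) of x² - 112y² = 1.
  Expand √112 as a continued fraction. a₀ = ⌊√112⌋ = 10; iterate m_{k+1} = d_k·a_k − m_k, d_{k+1} = (112 − m_{k+1}²)/d_k, a_{k+1} = ⌊(a₀ + m_{k+1})/d_{k+1}⌋ (starting m₀ = 0, d₀ = 1), with convergents p_k = a_k·p_{k-1} + p_{k-2}, q_k = a_k·q_{k-1} + q_{k-2} (p₋₁ = 1, q₋₁ = 0):
  k = 0: a₀ = 10; p₀/q₀ = 10/1; p₀² − 112·q₀² = 100 − 112 = -12.
  k = 1: m = 10, d = 12, a = ⌊(10 + 10)/12⌋ = 1; p/q = (1·10 + 1)/(1·1 + 0) = 11/1; p² − 112·q² = 121 − 112 = 9.
  k = 2: m = 2, d = 9, a = ⌊(10 + 2)/9⌋ = 1; p/q = (1·11 + 10)/(1·1 + 1) = 21/2; p² − 112·q² = 441 − 448 = -7.
  k = 3: m = 7, d = 7, a = ⌊(10 + 7)/7⌋ = 2; p/q = (2·21 + 11)/(2·2 + 1) = 53/5; p² − 112·q² = 2809 − 2800 = 9.
  k = 4: m = 7, d = 9, a = ⌊(10 + 7)/9⌋ = 1; p/q = (1·53 + 21)/(1·5 + 2) = 74/7; p² − 112·q² = 5476 − 5488 = -12.
  k = 5: m = 2, d = 12, a = ⌊(10 + 2)/12⌋ = 1; p/q = (1·74 + 53)/(1·7 + 5) = 127/12; p² − 112·q² = 16129 − 16128 = 1.
  The first convergent with p² − 112·q² = 1 gives the fundamental solution (x₁, y₁) = (127, 12).
Step 2: Apply the recurrence (x_{n+1}, y_{n+1}) = (x₁x_n + 112y₁y_n, x₁y_n + y₁x_n) repeatedly.
  From (x_1, y_1) = (127, 12): x_2 = 127·127 + 112·12·12 = 32257; y_2 = 127·12 + 12·127 = 3048.
  From (x_2, y_2) = (32257, 3048): x_3 = 127·32257 + 112·12·3048 = 8193151; y_3 = 127·3048 + 12·32257 = 774180.
  From (x_3, y_3) = (8193151, 774180): x_4 = 127·8193151 + 112·12·774180 = 2081028097; y_4 = 127·774180 + 12·8193151 = 196638672.
Step 3: Verify x_4² - 112·y_4² = 4330677940503441409 - 4330677940503441408 = 1 (should be 1). ✓

(x_1, y_1) = (127, 12); (x_4, y_4) = (2081028097, 196638672).


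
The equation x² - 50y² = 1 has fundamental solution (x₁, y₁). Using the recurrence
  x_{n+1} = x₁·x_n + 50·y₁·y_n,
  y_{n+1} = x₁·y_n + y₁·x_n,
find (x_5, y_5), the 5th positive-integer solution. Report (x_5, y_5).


Step 1: Find the fundamental solution (x₁, y₁) of x² - 50y² = 1.
  Expand √50 as a continued fraction. a₀ = ⌊√50⌋ = 7; iterate m_{k+1} = d_k·a_k − m_k, d_{k+1} = (50 − m_{k+1}²)/d_k, a_{k+1} = ⌊(a₀ + m_{k+1})/d_{k+1}⌋ (starting m₀ = 0, d₀ = 1), with convergents p_k = a_k·p_{k-1} + p_{k-2}, q_k = a_k·q_{k-1} + q_{k-2} (p₋₁ = 1, q₋₁ = 0):
  k = 0: a₀ = 7; p₀/q₀ = 7/1; p₀² − 50·q₀² = 49 − 50 = -1.
  k = 1: m = 7, d = 1, a = ⌊(7 + 7)/1⌋ = 14; p/q = (14·7 + 1)/(14·1 + 0) = 99/14; p² − 50·q² = 9801 − 9800 = 1.
  The first convergent with p² − 50·q² = 1 gives the fundamental solution (x₁, y₁) = (99, 14).
Step 2: Apply the recurrence (x_{n+1}, y_{n+1}) = (x₁x_n + 50y₁y_n, x₁y_n + y₁x_n) repeatedly.
  From (x_1, y_1) = (99, 14): x_2 = 99·99 + 50·14·14 = 19601; y_2 = 99·14 + 14·99 = 2772.
  From (x_2, y_2) = (19601, 2772): x_3 = 99·19601 + 50·14·2772 = 3880899; y_3 = 99·2772 + 14·19601 = 548842.
  From (x_3, y_3) = (3880899, 548842): x_4 = 99·3880899 + 50·14·548842 = 768398401; y_4 = 99·548842 + 14·3880899 = 108667944.
  From (x_4, y_4) = (768398401, 108667944): x_5 = 99·768398401 + 50·14·108667944 = 152139002499; y_5 = 99·108667944 + 14·768398401 = 21515704070.
Step 3: Verify x_5² - 50·y_5² = 23146276081390728245001 - 23146276081390728245000 = 1 (should be 1). ✓

(x_1, y_1) = (99, 14); (x_5, y_5) = (152139002499, 21515704070).


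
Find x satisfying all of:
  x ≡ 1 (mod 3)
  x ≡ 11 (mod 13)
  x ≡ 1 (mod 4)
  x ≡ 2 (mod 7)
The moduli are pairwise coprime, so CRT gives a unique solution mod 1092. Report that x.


Product of moduli M = 3 · 13 · 4 · 7 = 1092.
Merge one congruence at a time:
  Start: x ≡ 1 (mod 3).
  Combine with x ≡ 11 (mod 13); new modulus lcm = 39.
    Write x = 1 + 3·t and substitute into x ≡ 11 (mod 13): 3·t ≡ 11 − 1 = 10 (mod 13).
    The inverse of 3 mod 13 is 9 (since 3·9 = 27 = 2·13 + 1), so t ≡ 9·10 = 90 ≡ 12 (mod 13).
    Then x = 1 + 3·12 = 37, valid modulo lcm(3, 13) = 39: x ≡ 37 (mod 39).
  Combine with x ≡ 1 (mod 4); new modulus lcm = 156.
    Write x = 37 + 39·t and substitute into x ≡ 1 (mod 4): 39·t ≡ 1 − 37 = -36 (mod 4).
    Reduce coefficients mod 4: 3·t ≡ 0 (mod 4).
    The inverse of 3 mod 4 is 3 (since 3·3 = 9 = 2·4 + 1), so t ≡ 3·0 = 0 ≡ 0 (mod 4).
    Then x = 37 + 39·0 = 37, valid modulo lcm(39, 4) = 156: x ≡ 37 (mod 156).
  Combine with x ≡ 2 (mod 7); new modulus lcm = 1092.
    Write x = 37 + 156·t and substitute into x ≡ 2 (mod 7): 156·t ≡ 2 − 37 = -35 (mod 7).
    Reduce coefficients mod 7: 2·t ≡ 0 (mod 7).
    The inverse of 2 mod 7 is 4 (since 2·4 = 8 = 1·7 + 1), so t ≡ 4·0 = 0 ≡ 0 (mod 7).
    Then x = 37 + 156·0 = 37, valid modulo lcm(156, 7) = 1092: x ≡ 37 (mod 1092).
Verify against each original: 37 mod 3 = 1, 37 mod 13 = 11, 37 mod 4 = 1, 37 mod 7 = 2.

x ≡ 37 (mod 1092).


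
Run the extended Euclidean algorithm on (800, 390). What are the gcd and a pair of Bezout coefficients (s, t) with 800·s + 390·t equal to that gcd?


Euclidean algorithm on (800, 390) — divide until remainder is 0:
  800 = 2 · 390 + 20
  390 = 19 · 20 + 10
  20 = 2 · 10 + 0
gcd(800, 390) = 10.
Track Bezout coefficients alongside the remainders: start with r₀ = 800 = a·1 + b·0 (s = 1, t = 0) and r₁ = 390 = a·0 + b·1 (s = 0, t = 1); each new remainder r_{k+1} = r_{k-1} − q_k·r_k inherits s_{k+1} = s_{k-1} − q_k·s_k, t_{k+1} = t_{k-1} − q_k·t_k, so r_k = a·s_k + b·t_k at every step:
  q = 2: r = 20, s = 1 − 2·0 = 1, t = 0 − 2·1 = -2  (check: 800·1 + 390·(-2) = 20)
  q = 19: r = 10, s = 0 − 19·1 = -19, t = 1 − 19·(-2) = 39  (check: 800·(-19) + 390·39 = 10)
The row with r = 10 (the gcd) gives the Bezout coefficients s = -19, t = 39.
Result: 800 · (-19) + 390 · (39) = 10.

gcd(800, 390) = 10; s = -19, t = 39 (check: 800·(-19) + 390·39 = 10).


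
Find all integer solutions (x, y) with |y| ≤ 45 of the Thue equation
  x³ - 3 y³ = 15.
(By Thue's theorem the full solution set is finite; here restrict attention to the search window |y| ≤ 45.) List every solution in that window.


The equation is x³ - 3y³ = 15. For fixed y, x³ = 3·y³ + 15, so a solution requires the RHS to be a perfect cube.
Strategy: iterate y from -45 to 45, compute RHS = 3·y³ + 15, and check whether it is a (positive or negative) perfect cube.
Check small values of y:
  y = 0: RHS = 15 is not a perfect cube.
  y = 1: RHS = 18 is not a perfect cube.
  y = -1: RHS = 12 is not a perfect cube.
  y = 2: RHS = 39 is not a perfect cube.
  y = -2: RHS = -9 is not a perfect cube.
  y = 3: RHS = 96 is not a perfect cube.
  y = -3: RHS = -66 is not a perfect cube.
Continuing the search up to |y| = 45 finds no solutions either.
No (x, y) in the scanned range satisfies the equation.

No integer solutions with |y| ≤ 45.


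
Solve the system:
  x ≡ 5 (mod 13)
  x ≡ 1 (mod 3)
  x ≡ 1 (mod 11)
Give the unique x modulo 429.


Moduli 13, 3, 11 are pairwise coprime; by CRT there is a unique solution modulo M = 13 · 3 · 11 = 429.
Solve pairwise, accumulating the modulus:
  Start with x ≡ 5 (mod 13).
  Combine with x ≡ 1 (mod 3): since gcd(13, 3) = 1, we get a unique residue mod 39.
    Write x = 5 + 13·t and substitute into x ≡ 1 (mod 3): 13·t ≡ 1 − 5 = -4 (mod 3).
    Reduce coefficients mod 3: 1·t ≡ 2 (mod 3).
    So t ≡ 2 (mod 3).
    Then x = 5 + 13·2 = 31, valid modulo lcm(13, 3) = 39: x ≡ 31 (mod 39).
  Combine with x ≡ 1 (mod 11): since gcd(39, 11) = 1, we get a unique residue mod 429.
    Write x = 31 + 39·t and substitute into x ≡ 1 (mod 11): 39·t ≡ 1 − 31 = -30 (mod 11).
    Reduce coefficients mod 11: 6·t ≡ 3 (mod 11).
    The inverse of 6 mod 11 is 2 (since 6·2 = 12 = 1·11 + 1), so t ≡ 2·3 = 6 ≡ 6 (mod 11).
    Then x = 31 + 39·6 = 265, valid modulo lcm(39, 11) = 429: x ≡ 265 (mod 429).
Verify: 265 mod 13 = 5 ✓, 265 mod 3 = 1 ✓, 265 mod 11 = 1 ✓.

x ≡ 265 (mod 429).


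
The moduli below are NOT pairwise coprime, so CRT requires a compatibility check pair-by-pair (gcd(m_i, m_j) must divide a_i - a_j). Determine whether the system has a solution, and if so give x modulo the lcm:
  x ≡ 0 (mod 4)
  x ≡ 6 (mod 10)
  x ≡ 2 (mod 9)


Moduli 4, 10, 9 are not pairwise coprime, so CRT works modulo lcm(m_i) when all pairwise compatibility conditions hold.
Pairwise compatibility: gcd(m_i, m_j) must divide a_i - a_j for every pair.
Merge one congruence at a time:
  Start: x ≡ 0 (mod 4).
  Combine with x ≡ 6 (mod 10): gcd(4, 10) = 2; 6 - 0 = 6, which IS divisible by 2, so compatible.
    Write x = 0 + 4·t and substitute into x ≡ 6 (mod 10): 4·t ≡ 6 − 0 = 6 (mod 10).
    Divide the congruence (and modulus) by g = 2: 2·t ≡ 3 (mod 5).
    The inverse of 2 mod 5 is 3 (since 2·3 = 6 = 1·5 + 1), so t ≡ 3·3 = 9 ≡ 4 (mod 5).
    Then x = 0 + 4·4 = 16, valid modulo lcm(4, 10) = 20: x ≡ 16 (mod 20).
  Combine with x ≡ 2 (mod 9): gcd(20, 9) = 1; 2 - 16 = -14, which IS divisible by 1, so compatible.
    Write x = 16 + 20·t and substitute into x ≡ 2 (mod 9): 20·t ≡ 2 − 16 = -14 (mod 9).
    Reduce coefficients mod 9: 2·t ≡ 4 (mod 9).
    The inverse of 2 mod 9 is 5 (since 2·5 = 10 = 1·9 + 1), so t ≡ 5·4 = 20 ≡ 2 (mod 9).
    Then x = 16 + 20·2 = 56, valid modulo lcm(20, 9) = 180: x ≡ 56 (mod 180).
Verify: 56 mod 4 = 0, 56 mod 10 = 6, 56 mod 9 = 2.

x ≡ 56 (mod 180).


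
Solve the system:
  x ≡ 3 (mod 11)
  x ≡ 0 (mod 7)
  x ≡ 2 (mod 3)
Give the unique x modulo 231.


Moduli 11, 7, 3 are pairwise coprime; by CRT there is a unique solution modulo M = 11 · 7 · 3 = 231.
Solve pairwise, accumulating the modulus:
  Start with x ≡ 3 (mod 11).
  Combine with x ≡ 0 (mod 7): since gcd(11, 7) = 1, we get a unique residue mod 77.
    Write x = 3 + 11·t and substitute into x ≡ 0 (mod 7): 11·t ≡ 0 − 3 = -3 (mod 7).
    Reduce coefficients mod 7: 4·t ≡ 4 (mod 7).
    The inverse of 4 mod 7 is 2 (since 4·2 = 8 = 1·7 + 1), so t ≡ 2·4 = 8 ≡ 1 (mod 7).
    Then x = 3 + 11·1 = 14, valid modulo lcm(11, 7) = 77: x ≡ 14 (mod 77).
  Combine with x ≡ 2 (mod 3): since gcd(77, 3) = 1, we get a unique residue mod 231.
    Write x = 14 + 77·t and substitute into x ≡ 2 (mod 3): 77·t ≡ 2 − 14 = -12 (mod 3).
    Reduce coefficients mod 3: 2·t ≡ 0 (mod 3).
    The inverse of 2 mod 3 is 2 (since 2·2 = 4 = 1·3 + 1), so t ≡ 2·0 = 0 ≡ 0 (mod 3).
    Then x = 14 + 77·0 = 14, valid modulo lcm(77, 3) = 231: x ≡ 14 (mod 231).
Verify: 14 mod 11 = 3 ✓, 14 mod 7 = 0 ✓, 14 mod 3 = 2 ✓.

x ≡ 14 (mod 231).


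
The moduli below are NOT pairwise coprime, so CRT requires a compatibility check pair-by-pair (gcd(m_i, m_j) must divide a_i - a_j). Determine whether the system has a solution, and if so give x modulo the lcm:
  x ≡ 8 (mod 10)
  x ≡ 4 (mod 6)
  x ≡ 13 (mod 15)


Moduli 10, 6, 15 are not pairwise coprime, so CRT works modulo lcm(m_i) when all pairwise compatibility conditions hold.
Pairwise compatibility: gcd(m_i, m_j) must divide a_i - a_j for every pair.
Merge one congruence at a time:
  Start: x ≡ 8 (mod 10).
  Combine with x ≡ 4 (mod 6): gcd(10, 6) = 2; 4 - 8 = -4, which IS divisible by 2, so compatible.
    Write x = 8 + 10·t and substitute into x ≡ 4 (mod 6): 10·t ≡ 4 − 8 = -4 (mod 6).
    Divide the congruence (and modulus) by g = 2: 5·t ≡ -2 (mod 3).
    Reduce coefficients mod 3: 2·t ≡ 1 (mod 3).
    The inverse of 2 mod 3 is 2 (since 2·2 = 4 = 1·3 + 1), so t ≡ 2·1 = 2 ≡ 2 (mod 3).
    Then x = 8 + 10·2 = 28, valid modulo lcm(10, 6) = 30: x ≡ 28 (mod 30).
  Combine with x ≡ 13 (mod 15): gcd(30, 15) = 15; 13 - 28 = -15, which IS divisible by 15, so compatible.
    Write x = 28 + 30·t and substitute into x ≡ 13 (mod 15): 30·t ≡ 13 − 28 = -15 (mod 15).
    Divide the congruence (and modulus) by g = 15: 2·t ≡ -1 (mod 1).
    Modulo 1 every t works; take t = 0.
    Then x = 28 + 30·0 = 28, valid modulo lcm(30, 15) = 30: x ≡ 28 (mod 30).
Verify: 28 mod 10 = 8, 28 mod 6 = 4, 28 mod 15 = 13.

x ≡ 28 (mod 30).


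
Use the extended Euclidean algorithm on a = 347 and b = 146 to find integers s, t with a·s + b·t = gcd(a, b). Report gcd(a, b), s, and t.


Euclidean algorithm on (347, 146) — divide until remainder is 0:
  347 = 2 · 146 + 55
  146 = 2 · 55 + 36
  55 = 1 · 36 + 19
  36 = 1 · 19 + 17
  19 = 1 · 17 + 2
  17 = 8 · 2 + 1
  2 = 2 · 1 + 0
gcd(347, 146) = 1.
Track Bezout coefficients alongside the remainders: start with r₀ = 347 = a·1 + b·0 (s = 1, t = 0) and r₁ = 146 = a·0 + b·1 (s = 0, t = 1); each new remainder r_{k+1} = r_{k-1} − q_k·r_k inherits s_{k+1} = s_{k-1} − q_k·s_k, t_{k+1} = t_{k-1} − q_k·t_k, so r_k = a·s_k + b·t_k at every step:
  q = 2: r = 55, s = 1 − 2·0 = 1, t = 0 − 2·1 = -2  (check: 347·1 + 146·(-2) = 55)
  q = 2: r = 36, s = 0 − 2·1 = -2, t = 1 − 2·(-2) = 5  (check: 347·(-2) + 146·5 = 36)
  q = 1: r = 19, s = 1 − 1·(-2) = 3, t = -2 − 1·5 = -7  (check: 347·3 + 146·(-7) = 19)
  q = 1: r = 17, s = -2 − 1·3 = -5, t = 5 − 1·(-7) = 12  (check: 347·(-5) + 146·12 = 17)
  q = 1: r = 2, s = 3 − 1·(-5) = 8, t = -7 − 1·12 = -19  (check: 347·8 + 146·(-19) = 2)
  q = 8: r = 1, s = -5 − 8·8 = -69, t = 12 − 8·(-19) = 164  (check: 347·(-69) + 146·164 = 1)
The row with r = 1 (the gcd) gives the Bezout coefficients s = -69, t = 164.
Result: 347 · (-69) + 146 · (164) = 1.

gcd(347, 146) = 1; s = -69, t = 164 (check: 347·(-69) + 146·164 = 1).


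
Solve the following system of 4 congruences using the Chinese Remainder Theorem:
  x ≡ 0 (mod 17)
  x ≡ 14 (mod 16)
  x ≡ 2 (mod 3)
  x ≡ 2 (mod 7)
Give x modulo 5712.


Product of moduli M = 17 · 16 · 3 · 7 = 5712.
Merge one congruence at a time:
  Start: x ≡ 0 (mod 17).
  Combine with x ≡ 14 (mod 16); new modulus lcm = 272.
    Write x = 0 + 17·t and substitute into x ≡ 14 (mod 16): 17·t ≡ 14 − 0 = 14 (mod 16).
    Reduce coefficients mod 16: 1·t ≡ 14 (mod 16).
    So t ≡ 14 (mod 16).
    Then x = 0 + 17·14 = 238, valid modulo lcm(17, 16) = 272: x ≡ 238 (mod 272).
  Combine with x ≡ 2 (mod 3); new modulus lcm = 816.
    Write x = 238 + 272·t and substitute into x ≡ 2 (mod 3): 272·t ≡ 2 − 238 = -236 (mod 3).
    Reduce coefficients mod 3: 2·t ≡ 1 (mod 3).
    The inverse of 2 mod 3 is 2 (since 2·2 = 4 = 1·3 + 1), so t ≡ 2·1 = 2 ≡ 2 (mod 3).
    Then x = 238 + 272·2 = 782, valid modulo lcm(272, 3) = 816: x ≡ 782 (mod 816).
  Combine with x ≡ 2 (mod 7); new modulus lcm = 5712.
    Write x = 782 + 816·t and substitute into x ≡ 2 (mod 7): 816·t ≡ 2 − 782 = -780 (mod 7).
    Reduce coefficients mod 7: 4·t ≡ 4 (mod 7).
    The inverse of 4 mod 7 is 2 (since 4·2 = 8 = 1·7 + 1), so t ≡ 2·4 = 8 ≡ 1 (mod 7).
    Then x = 782 + 816·1 = 1598, valid modulo lcm(816, 7) = 5712: x ≡ 1598 (mod 5712).
Verify against each original: 1598 mod 17 = 0, 1598 mod 16 = 14, 1598 mod 3 = 2, 1598 mod 7 = 2.

x ≡ 1598 (mod 5712).


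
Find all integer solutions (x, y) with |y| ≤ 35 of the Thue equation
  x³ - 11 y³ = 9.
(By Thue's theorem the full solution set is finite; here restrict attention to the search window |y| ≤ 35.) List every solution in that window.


The equation is x³ - 11y³ = 9. For fixed y, x³ = 11·y³ + 9, so a solution requires the RHS to be a perfect cube.
Strategy: iterate y from -35 to 35, compute RHS = 11·y³ + 9, and check whether it is a (positive or negative) perfect cube.
Check small values of y:
  y = 0: RHS = 9 is not a perfect cube.
  y = 1: RHS = 20 is not a perfect cube.
  y = -1: RHS = -2 is not a perfect cube.
  y = 2: RHS = 97 is not a perfect cube.
  y = -2: RHS = -79 is not a perfect cube.
  y = 3: RHS = 306 is not a perfect cube.
  y = -3: RHS = -288 is not a perfect cube.
Continuing the search up to |y| = 35 finds no solutions either.
No (x, y) in the scanned range satisfies the equation.

No integer solutions with |y| ≤ 35.


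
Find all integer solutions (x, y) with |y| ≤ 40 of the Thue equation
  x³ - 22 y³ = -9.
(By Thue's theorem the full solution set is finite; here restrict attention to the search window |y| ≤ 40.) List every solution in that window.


The equation is x³ - 22y³ = -9. For fixed y, x³ = 22·y³ − 9, so a solution requires the RHS to be a perfect cube.
Strategy: iterate y from -40 to 40, compute RHS = 22·y³ − 9, and check whether it is a (positive or negative) perfect cube.
Check small values of y:
  y = 0: RHS = -9 is not a perfect cube.
  y = 1: RHS = 13 is not a perfect cube.
  y = -1: RHS = -31 is not a perfect cube.
  y = 2: RHS = 167 is not a perfect cube.
  y = -2: RHS = -185 is not a perfect cube.
  y = 3: RHS = 585 is not a perfect cube.
  y = -3: RHS = -603 is not a perfect cube.
Continuing the search up to |y| = 40 finds no solutions either.
No (x, y) in the scanned range satisfies the equation.

No integer solutions with |y| ≤ 40.


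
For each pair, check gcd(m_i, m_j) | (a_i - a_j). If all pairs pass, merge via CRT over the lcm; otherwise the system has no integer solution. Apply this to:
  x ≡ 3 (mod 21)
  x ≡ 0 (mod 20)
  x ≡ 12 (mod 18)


Moduli 21, 20, 18 are not pairwise coprime, so CRT works modulo lcm(m_i) when all pairwise compatibility conditions hold.
Pairwise compatibility: gcd(m_i, m_j) must divide a_i - a_j for every pair.
Merge one congruence at a time:
  Start: x ≡ 3 (mod 21).
  Combine with x ≡ 0 (mod 20): gcd(21, 20) = 1; 0 - 3 = -3, which IS divisible by 1, so compatible.
    Write x = 3 + 21·t and substitute into x ≡ 0 (mod 20): 21·t ≡ 0 − 3 = -3 (mod 20).
    Reduce coefficients mod 20: 1·t ≡ 17 (mod 20).
    So t ≡ 17 (mod 20).
    Then x = 3 + 21·17 = 360, valid modulo lcm(21, 20) = 420: x ≡ 360 (mod 420).
  Combine with x ≡ 12 (mod 18): gcd(420, 18) = 6; 12 - 360 = -348, which IS divisible by 6, so compatible.
    Write x = 360 + 420·t and substitute into x ≡ 12 (mod 18): 420·t ≡ 12 − 360 = -348 (mod 18).
    Divide the congruence (and modulus) by g = 6: 70·t ≡ -58 (mod 3).
    Reduce coefficients mod 3: 1·t ≡ 2 (mod 3).
    So t ≡ 2 (mod 3).
    Then x = 360 + 420·2 = 1200, valid modulo lcm(420, 18) = 1260: x ≡ 1200 (mod 1260).
Verify: 1200 mod 21 = 3, 1200 mod 20 = 0, 1200 mod 18 = 12.

x ≡ 1200 (mod 1260).


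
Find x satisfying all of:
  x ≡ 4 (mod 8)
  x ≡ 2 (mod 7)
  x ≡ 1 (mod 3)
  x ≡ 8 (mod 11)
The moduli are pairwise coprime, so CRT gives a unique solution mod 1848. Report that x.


Product of moduli M = 8 · 7 · 3 · 11 = 1848.
Merge one congruence at a time:
  Start: x ≡ 4 (mod 8).
  Combine with x ≡ 2 (mod 7); new modulus lcm = 56.
    Write x = 4 + 8·t and substitute into x ≡ 2 (mod 7): 8·t ≡ 2 − 4 = -2 (mod 7).
    Reduce coefficients mod 7: 1·t ≡ 5 (mod 7).
    So t ≡ 5 (mod 7).
    Then x = 4 + 8·5 = 44, valid modulo lcm(8, 7) = 56: x ≡ 44 (mod 56).
  Combine with x ≡ 1 (mod 3); new modulus lcm = 168.
    Write x = 44 + 56·t and substitute into x ≡ 1 (mod 3): 56·t ≡ 1 − 44 = -43 (mod 3).
    Reduce coefficients mod 3: 2·t ≡ 2 (mod 3).
    The inverse of 2 mod 3 is 2 (since 2·2 = 4 = 1·3 + 1), so t ≡ 2·2 = 4 ≡ 1 (mod 3).
    Then x = 44 + 56·1 = 100, valid modulo lcm(56, 3) = 168: x ≡ 100 (mod 168).
  Combine with x ≡ 8 (mod 11); new modulus lcm = 1848.
    Write x = 100 + 168·t and substitute into x ≡ 8 (mod 11): 168·t ≡ 8 − 100 = -92 (mod 11).
    Reduce coefficients mod 11: 3·t ≡ 7 (mod 11).
    The inverse of 3 mod 11 is 4 (since 3·4 = 12 = 1·11 + 1), so t ≡ 4·7 = 28 ≡ 6 (mod 11).
    Then x = 100 + 168·6 = 1108, valid modulo lcm(168, 11) = 1848: x ≡ 1108 (mod 1848).
Verify against each original: 1108 mod 8 = 4, 1108 mod 7 = 2, 1108 mod 3 = 1, 1108 mod 11 = 8.

x ≡ 1108 (mod 1848).


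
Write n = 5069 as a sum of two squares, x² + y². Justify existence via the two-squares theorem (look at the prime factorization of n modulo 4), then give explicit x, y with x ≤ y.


Step 1: Factor n = 5069 = 37 · 137.
Step 2: Check the mod-4 condition on each prime factor: 37 ≡ 1 (mod 4), exponent 1; 137 ≡ 1 (mod 4), exponent 1.
All primes ≡ 3 (mod 4) appear to even exponent (or don't appear), so by the two-squares theorem n IS expressible as a sum of two squares.
Step 3: Build a representation. Here n = 37 · 137 is a product of primes ≡ 1 (mod 4). Each prime p ≡ 1 (mod 4) is itself a sum of two squares; find a² by testing p − a² for a perfect square:
  37: 37 − 1² = 36 = 6² ⇒ 37 = 1² + 6².
  137: 137 − 1² = 136, 137 − 2² = 133, 137 − 3² = 128, 137 − 4² = 121 = 11² ⇒ 137 = 4² + 11².
  Combine using the Brahmagupta–Fibonacci identity (a² + b²)(c² + d²) = (ac − bd)² + (ad + bc)² = (ac + bd)² + (ad − bc)²:
  37 · 137 = 5069: from (1² + 6²)(4² + 11²), take (1·4 − 6·11, 1·11 + 6·4) = (4 − 66, 11 + 24) = (-62, 35); dropping signs (only squares matter) gives (62, 35); check 62² + 35² = 3844 + 1225 = 5069 ✓.
Step 4: Order so x ≤ y and verify: 35² + 62² = 1225 + 3844 = 5069 = n. ✓

n = 5069 = 35² + 62² (one valid representation with x ≤ y).


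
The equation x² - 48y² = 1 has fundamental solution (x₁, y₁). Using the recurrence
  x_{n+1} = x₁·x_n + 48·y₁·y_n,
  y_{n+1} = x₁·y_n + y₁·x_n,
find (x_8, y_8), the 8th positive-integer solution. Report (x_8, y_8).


Step 1: Find the fundamental solution (x₁, y₁) of x² - 48y² = 1.
  Expand √48 as a continued fraction. a₀ = ⌊√48⌋ = 6; iterate m_{k+1} = d_k·a_k − m_k, d_{k+1} = (48 − m_{k+1}²)/d_k, a_{k+1} = ⌊(a₀ + m_{k+1})/d_{k+1}⌋ (starting m₀ = 0, d₀ = 1), with convergents p_k = a_k·p_{k-1} + p_{k-2}, q_k = a_k·q_{k-1} + q_{k-2} (p₋₁ = 1, q₋₁ = 0):
  k = 0: a₀ = 6; p₀/q₀ = 6/1; p₀² − 48·q₀² = 36 − 48 = -12.
  k = 1: m = 6, d = 12, a = ⌊(6 + 6)/12⌋ = 1; p/q = (1·6 + 1)/(1·1 + 0) = 7/1; p² − 48·q² = 49 − 48 = 1.
  The first convergent with p² − 48·q² = 1 gives the fundamental solution (x₁, y₁) = (7, 1).
Step 2: Apply the recurrence (x_{n+1}, y_{n+1}) = (x₁x_n + 48y₁y_n, x₁y_n + y₁x_n) repeatedly.
  From (x_1, y_1) = (7, 1): x_2 = 7·7 + 48·1·1 = 97; y_2 = 7·1 + 1·7 = 14.
  From (x_2, y_2) = (97, 14): x_3 = 7·97 + 48·1·14 = 1351; y_3 = 7·14 + 1·97 = 195.
  From (x_3, y_3) = (1351, 195): x_4 = 7·1351 + 48·1·195 = 18817; y_4 = 7·195 + 1·1351 = 2716.
  From (x_4, y_4) = (18817, 2716): x_5 = 7·18817 + 48·1·2716 = 262087; y_5 = 7·2716 + 1·18817 = 37829.
  From (x_5, y_5) = (262087, 37829): x_6 = 7·262087 + 48·1·37829 = 3650401; y_6 = 7·37829 + 1·262087 = 526890.
  From (x_6, y_6) = (3650401, 526890): x_7 = 7·3650401 + 48·1·526890 = 50843527; y_7 = 7·526890 + 1·3650401 = 7338631.
  From (x_7, y_7) = (50843527, 7338631): x_8 = 7·50843527 + 48·1·7338631 = 708158977; y_8 = 7·7338631 + 1·50843527 = 102213944.
Step 3: Verify x_8² - 48·y_8² = 501489136705686529 - 501489136705686528 = 1 (should be 1). ✓

(x_1, y_1) = (7, 1); (x_8, y_8) = (708158977, 102213944).


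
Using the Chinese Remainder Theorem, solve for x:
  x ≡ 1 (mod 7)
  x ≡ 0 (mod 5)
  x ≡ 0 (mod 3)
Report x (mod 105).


Moduli 7, 5, 3 are pairwise coprime; by CRT there is a unique solution modulo M = 7 · 5 · 3 = 105.
Solve pairwise, accumulating the modulus:
  Start with x ≡ 1 (mod 7).
  Combine with x ≡ 0 (mod 5): since gcd(7, 5) = 1, we get a unique residue mod 35.
    Write x = 1 + 7·t and substitute into x ≡ 0 (mod 5): 7·t ≡ 0 − 1 = -1 (mod 5).
    Reduce coefficients mod 5: 2·t ≡ 4 (mod 5).
    The inverse of 2 mod 5 is 3 (since 2·3 = 6 = 1·5 + 1), so t ≡ 3·4 = 12 ≡ 2 (mod 5).
    Then x = 1 + 7·2 = 15, valid modulo lcm(7, 5) = 35: x ≡ 15 (mod 35).
  Combine with x ≡ 0 (mod 3): since gcd(35, 3) = 1, we get a unique residue mod 105.
    Write x = 15 + 35·t and substitute into x ≡ 0 (mod 3): 35·t ≡ 0 − 15 = -15 (mod 3).
    Reduce coefficients mod 3: 2·t ≡ 0 (mod 3).
    The inverse of 2 mod 3 is 2 (since 2·2 = 4 = 1·3 + 1), so t ≡ 2·0 = 0 ≡ 0 (mod 3).
    Then x = 15 + 35·0 = 15, valid modulo lcm(35, 3) = 105: x ≡ 15 (mod 105).
Verify: 15 mod 7 = 1 ✓, 15 mod 5 = 0 ✓, 15 mod 3 = 0 ✓.

x ≡ 15 (mod 105).


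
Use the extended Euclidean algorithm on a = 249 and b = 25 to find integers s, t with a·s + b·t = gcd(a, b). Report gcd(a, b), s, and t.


Euclidean algorithm on (249, 25) — divide until remainder is 0:
  249 = 9 · 25 + 24
  25 = 1 · 24 + 1
  24 = 24 · 1 + 0
gcd(249, 25) = 1.
Track Bezout coefficients alongside the remainders: start with r₀ = 249 = a·1 + b·0 (s = 1, t = 0) and r₁ = 25 = a·0 + b·1 (s = 0, t = 1); each new remainder r_{k+1} = r_{k-1} − q_k·r_k inherits s_{k+1} = s_{k-1} − q_k·s_k, t_{k+1} = t_{k-1} − q_k·t_k, so r_k = a·s_k + b·t_k at every step:
  q = 9: r = 24, s = 1 − 9·0 = 1, t = 0 − 9·1 = -9  (check: 249·1 + 25·(-9) = 24)
  q = 1: r = 1, s = 0 − 1·1 = -1, t = 1 − 1·(-9) = 10  (check: 249·(-1) + 25·10 = 1)
The row with r = 1 (the gcd) gives the Bezout coefficients s = -1, t = 10.
Result: 249 · (-1) + 25 · (10) = 1.

gcd(249, 25) = 1; s = -1, t = 10 (check: 249·(-1) + 25·10 = 1).


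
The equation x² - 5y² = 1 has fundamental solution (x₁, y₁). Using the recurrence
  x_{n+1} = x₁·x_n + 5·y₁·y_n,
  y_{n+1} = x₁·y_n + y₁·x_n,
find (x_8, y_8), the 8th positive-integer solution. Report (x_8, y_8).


Step 1: Find the fundamental solution (x₁, y₁) of x² - 5y² = 1.
  Expand √5 as a continued fraction. a₀ = ⌊√5⌋ = 2; iterate m_{k+1} = d_k·a_k − m_k, d_{k+1} = (5 − m_{k+1}²)/d_k, a_{k+1} = ⌊(a₀ + m_{k+1})/d_{k+1}⌋ (starting m₀ = 0, d₀ = 1), with convergents p_k = a_k·p_{k-1} + p_{k-2}, q_k = a_k·q_{k-1} + q_{k-2} (p₋₁ = 1, q₋₁ = 0):
  k = 0: a₀ = 2; p₀/q₀ = 2/1; p₀² − 5·q₀² = 4 − 5 = -1.
  k = 1: m = 2, d = 1, a = ⌊(2 + 2)/1⌋ = 4; p/q = (4·2 + 1)/(4·1 + 0) = 9/4; p² − 5·q² = 81 − 80 = 1.
  The first convergent with p² − 5·q² = 1 gives the fundamental solution (x₁, y₁) = (9, 4).
Step 2: Apply the recurrence (x_{n+1}, y_{n+1}) = (x₁x_n + 5y₁y_n, x₁y_n + y₁x_n) repeatedly.
  From (x_1, y_1) = (9, 4): x_2 = 9·9 + 5·4·4 = 161; y_2 = 9·4 + 4·9 = 72.
  From (x_2, y_2) = (161, 72): x_3 = 9·161 + 5·4·72 = 2889; y_3 = 9·72 + 4·161 = 1292.
  From (x_3, y_3) = (2889, 1292): x_4 = 9·2889 + 5·4·1292 = 51841; y_4 = 9·1292 + 4·2889 = 23184.
  From (x_4, y_4) = (51841, 23184): x_5 = 9·51841 + 5·4·23184 = 930249; y_5 = 9·23184 + 4·51841 = 416020.
  From (x_5, y_5) = (930249, 416020): x_6 = 9·930249 + 5·4·416020 = 16692641; y_6 = 9·416020 + 4·930249 = 7465176.
  From (x_6, y_6) = (16692641, 7465176): x_7 = 9·16692641 + 5·4·7465176 = 299537289; y_7 = 9·7465176 + 4·16692641 = 133957148.
  From (x_7, y_7) = (299537289, 133957148): x_8 = 9·299537289 + 5·4·133957148 = 5374978561; y_8 = 9·133957148 + 4·299537289 = 2403763488.
Step 3: Verify x_8² - 5·y_8² = 28890394531209630721 - 28890394531209630720 = 1 (should be 1). ✓

(x_1, y_1) = (9, 4); (x_8, y_8) = (5374978561, 2403763488).
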